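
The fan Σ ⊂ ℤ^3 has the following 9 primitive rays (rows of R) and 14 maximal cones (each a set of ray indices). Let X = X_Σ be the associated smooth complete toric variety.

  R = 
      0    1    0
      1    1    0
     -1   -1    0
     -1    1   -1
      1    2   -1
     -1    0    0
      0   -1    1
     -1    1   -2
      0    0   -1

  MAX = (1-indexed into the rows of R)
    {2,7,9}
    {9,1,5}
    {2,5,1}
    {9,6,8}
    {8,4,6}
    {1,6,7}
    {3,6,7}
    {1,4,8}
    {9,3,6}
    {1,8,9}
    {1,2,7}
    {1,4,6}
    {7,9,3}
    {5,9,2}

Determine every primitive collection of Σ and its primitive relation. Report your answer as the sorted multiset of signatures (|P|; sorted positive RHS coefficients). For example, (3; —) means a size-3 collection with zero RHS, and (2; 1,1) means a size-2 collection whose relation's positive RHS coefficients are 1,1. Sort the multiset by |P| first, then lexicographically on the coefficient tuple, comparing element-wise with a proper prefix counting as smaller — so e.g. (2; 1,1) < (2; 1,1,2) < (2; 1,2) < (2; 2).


20 collections generate NE(X_Σ); each relation:

  P = {2,3}:  v_{2} + v_{3} = 0  ⟹  sig = (2; —)
  P = {1,3}:  v_{1} + v_{3} = v_{6}  ⟹  sig = (2; 1)
  P = {2,6}:  v_{2} + v_{6} = v_{1}  ⟹  sig = (2; 1)
  P = {4,7}:  v_{4} + v_{7} = v_{6}  ⟹  sig = (2; 1)
  P = {4,9}:  v_{4} + v_{9} = v_{8}  ⟹  sig = (2; 1)
  P = {5,7}:  v_{5} + v_{7} = v_{2}  ⟹  sig = (2; 1)
  P = {3,5}:  v_{3} + v_{5} = v_{1} + v_{9}  ⟹  sig = (2; 1,1)
  P = {7,8}:  v_{7} + v_{8} = v_{6} + v_{9}  ⟹  sig = (2; 1,1)
  P = {2,4}:  v_{2} + v_{4} = 2·v_{1} + v_{9}  ⟹  sig = (2; 1,2)
  P = {3,4}:  v_{3} + v_{4} = 2·v_{6} + v_{9}  ⟹  sig = (2; 1,2)
  P = {5,6}:  v_{5} + v_{6} = 2·v_{1} + v_{9}  ⟹  sig = (2; 1,2)
  P = {2,8}:  v_{2} + v_{8} = 2·v_{1} + 2·v_{9}  ⟹  sig = (2; 2,2)
  P = {3,8}:  v_{3} + v_{8} = 2·v_{6} + 2·v_{9}  ⟹  sig = (2; 2,2)
  P = {4,5}:  v_{4} + v_{5} = 3·v_{1} + 2·v_{9}  ⟹  sig = (2; 2,3)
  P = {5,8}:  v_{5} + v_{8} = 3·v_{1} + 3·v_{9}  ⟹  sig = (2; 3,3)
  P = {1,7,9}:  v_{1} + v_{7} + v_{9} = 0  ⟹  sig = (3; —)
  P = {1,2,9}:  v_{1} + v_{2} + v_{9} = v_{5}  ⟹  sig = (3; 1)
  P = {1,6,9}:  v_{1} + v_{6} + v_{9} = v_{4}  ⟹  sig = (3; 1)
  P = {6,7,9}:  v_{6} + v_{7} + v_{9} = v_{3}  ⟹  sig = (3; 1)
  P = {1,6,8}:  v_{1} + v_{6} + v_{8} = 2·v_{4}  ⟹  sig = (3; 2)

so the primitive-relation signature multiset is
    |P|=2: 15 collections, coeffs (), (1), (1), (1), (1), (1), (1,1), (1,1), (1,2), (1,2), (1,2), (2,2), (2,2), (2,3), (3,3)
    |P|=3: 5 collections, coeffs (), (1), (1), (1), (2)


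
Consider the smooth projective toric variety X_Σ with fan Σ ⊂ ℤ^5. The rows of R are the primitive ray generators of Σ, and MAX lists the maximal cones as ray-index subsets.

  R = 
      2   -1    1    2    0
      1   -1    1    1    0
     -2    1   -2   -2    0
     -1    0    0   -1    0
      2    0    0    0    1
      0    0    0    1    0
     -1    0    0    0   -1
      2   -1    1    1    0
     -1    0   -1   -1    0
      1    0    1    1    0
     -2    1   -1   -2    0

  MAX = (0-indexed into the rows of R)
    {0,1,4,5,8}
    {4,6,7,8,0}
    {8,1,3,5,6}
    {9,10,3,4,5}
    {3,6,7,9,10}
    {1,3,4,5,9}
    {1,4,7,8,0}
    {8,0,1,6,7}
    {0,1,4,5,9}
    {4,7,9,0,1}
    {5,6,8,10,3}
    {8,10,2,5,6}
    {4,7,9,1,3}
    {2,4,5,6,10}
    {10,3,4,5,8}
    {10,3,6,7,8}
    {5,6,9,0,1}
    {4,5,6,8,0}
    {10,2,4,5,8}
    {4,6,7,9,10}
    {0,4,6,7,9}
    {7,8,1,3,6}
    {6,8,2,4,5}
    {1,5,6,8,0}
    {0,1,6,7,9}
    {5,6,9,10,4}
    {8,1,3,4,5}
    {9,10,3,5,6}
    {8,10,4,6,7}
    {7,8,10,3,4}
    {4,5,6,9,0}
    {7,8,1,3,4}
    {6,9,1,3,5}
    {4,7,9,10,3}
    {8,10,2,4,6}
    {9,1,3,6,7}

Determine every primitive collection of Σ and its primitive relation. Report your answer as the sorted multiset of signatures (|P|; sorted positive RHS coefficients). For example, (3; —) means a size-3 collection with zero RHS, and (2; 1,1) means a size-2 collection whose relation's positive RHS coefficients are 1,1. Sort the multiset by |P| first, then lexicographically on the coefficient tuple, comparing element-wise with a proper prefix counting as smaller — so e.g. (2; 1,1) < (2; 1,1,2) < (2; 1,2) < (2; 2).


Σ has 13 primitive collections:

  • {0,10}:  v_{0} + v_{10} = 0  ⇒ sig = (2; —)
  • {8,9}:  v_{8} + v_{9} = 0  ⇒ sig = (2; —)
  • {0,3}:  v_{0} + v_{3} = v_{1}  ⇒ sig = (2; 1)
  • {1,2}:  v_{1} + v_{2} = v_{8}  ⇒ sig = (2; 1)
  • {1,10}:  v_{1} + v_{10} = v_{3}  ⇒ sig = (2; 1)
  • {5,7}:  v_{5} + v_{7} = v_{0}  ⇒ sig = (2; 1)
  • {2,3}:  v_{2} + v_{3} = v_{8} + v_{10}  ⇒ sig = (2; 1,1)
  • {2,7}:  v_{2} + v_{7} = v_{4} + v_{6} + v_{8}  ⇒ sig = (2; 1,1,1)
  • {0,2}:  v_{0} + v_{2} = v_{4} + v_{5} + v_{6} + v_{8}  ⇒ sig = (2; 1,1,1,1)
  • {2,9}:  v_{2} + v_{9} = v_{4} + v_{5} + v_{6} + v_{10}  ⇒ sig = (2; 1,1,1,1)
  • {1,4,6}:  v_{1} + v_{4} + v_{6} = v_{7}  ⇒ sig = (3; 1)
  • {3,4,6}:  v_{3} + v_{4} + v_{6} = v_{7} + v_{10}  ⇒ sig = (3; 1,1)
  • {4,5,6,8,10}:  v_{4} + v_{5} + v_{6} + v_{8} + v_{10} = v_{2}  ⇒ sig = (5; 1)

so the primitive-relation signature multiset is
[(2; —), (2; —), (2; 1), (2; 1), (2; 1), (2; 1), (2; 1,1), (2; 1,1,1), (2; 1,1,1,1), (2; 1,1,1,1), (3; 1), (3; 1,1), (5; 1)]


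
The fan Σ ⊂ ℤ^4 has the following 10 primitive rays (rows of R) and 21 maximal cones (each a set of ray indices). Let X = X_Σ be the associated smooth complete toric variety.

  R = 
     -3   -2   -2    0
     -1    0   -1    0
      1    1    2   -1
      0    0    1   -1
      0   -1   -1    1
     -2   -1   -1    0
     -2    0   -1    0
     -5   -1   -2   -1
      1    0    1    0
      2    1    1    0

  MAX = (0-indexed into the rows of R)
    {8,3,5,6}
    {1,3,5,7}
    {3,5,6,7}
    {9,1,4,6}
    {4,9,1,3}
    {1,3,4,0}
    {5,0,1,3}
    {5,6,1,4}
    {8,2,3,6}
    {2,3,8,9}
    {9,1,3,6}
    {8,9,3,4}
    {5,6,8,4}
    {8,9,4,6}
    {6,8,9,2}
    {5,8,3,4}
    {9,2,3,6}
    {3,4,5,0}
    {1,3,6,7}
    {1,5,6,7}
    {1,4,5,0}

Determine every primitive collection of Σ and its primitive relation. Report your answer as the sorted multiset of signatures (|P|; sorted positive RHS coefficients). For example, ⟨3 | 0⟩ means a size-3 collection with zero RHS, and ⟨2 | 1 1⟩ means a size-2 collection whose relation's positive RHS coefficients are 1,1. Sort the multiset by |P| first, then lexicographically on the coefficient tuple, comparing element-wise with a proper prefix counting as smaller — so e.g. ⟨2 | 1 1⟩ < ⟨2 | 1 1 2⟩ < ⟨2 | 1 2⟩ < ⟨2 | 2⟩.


Σ has 18 primitive collections:

  {1,8}:  v_{1} + v_{8} = 0 — sig = ⟨2 | 0⟩
  {5,9}:  v_{5} + v_{9} = 0 — sig = ⟨2 | 0⟩
  {2,4}:  v_{2} + v_{4} = v_{8} — sig = ⟨2 | 1⟩
  {0,2}:  v_{0} + v_{2} = v_{3} + v_{5} — sig = ⟨2 | 1 1⟩
  {0,8}:  v_{0} + v_{8} = v_{3} + v_{4} + v_{5} — sig = ⟨2 | 1 1 1⟩
  {0,9}:  v_{0} + v_{9} = v_{1} + v_{3} + v_{4} — sig = ⟨2 | 1 1 1⟩
  {1,2}:  v_{1} + v_{2} = v_{3} + v_{6} + v_{9} — sig = ⟨2 | 1 1 1⟩
  {2,5}:  v_{2} + v_{5} = v_{3} + v_{6} + v_{8} — sig = ⟨2 | 1 1 1⟩
  {7,8}:  v_{7} + v_{8} = v_{3} + v_{5} + v_{6} — sig = ⟨2 | 1 1 1⟩
  {7,9}:  v_{7} + v_{9} = v_{1} + v_{3} + v_{6} — sig = ⟨2 | 1 1 1⟩
  {0,6}:  v_{0} + v_{6} = v_{1} + 2·v_{5} — sig = ⟨2 | 1 2⟩
  {4,7}:  v_{4} + v_{7} = v_{1} + 2·v_{5} — sig = ⟨2 | 1 2⟩
  {0,7}:  v_{0} + v_{7} = 2·v_{1} + v_{3} + 3·v_{5} — sig = ⟨2 | 1 2 3⟩
  {2,7}:  v_{2} + v_{7} = 2·v_{3} + 2·v_{6} — sig = ⟨2 | 2 2⟩
  {3,4,6}:  v_{3} + v_{4} + v_{6} = v_{5} — sig = ⟨3 | 1⟩
  {1,3,4,5}:  v_{1} + v_{3} + v_{4} + v_{5} = v_{0} — sig = ⟨4 | 1⟩
  {1,3,5,6}:  v_{1} + v_{3} + v_{5} + v_{6} = v_{7} — sig = ⟨4 | 1⟩
  {3,6,8,9}:  v_{3} + v_{6} + v_{8} + v_{9} = v_{2} — sig = ⟨4 | 1⟩

Sorted signature multiset PRS(X):
    ⟨2 | 0⟩
    ⟨2 | 0⟩
    ⟨2 | 1⟩
    ⟨2 | 1 1⟩
    ⟨2 | 1 1 1⟩
    ⟨2 | 1 1 1⟩
    ⟨2 | 1 1 1⟩
    ⟨2 | 1 1 1⟩
    ⟨2 | 1 1 1⟩
    ⟨2 | 1 1 1⟩
    ⟨2 | 1 2⟩
    ⟨2 | 1 2⟩
    ⟨2 | 1 2 3⟩
    ⟨2 | 2 2⟩
    ⟨3 | 1⟩
    ⟨4 | 1⟩
    ⟨4 | 1⟩
    ⟨4 | 1⟩


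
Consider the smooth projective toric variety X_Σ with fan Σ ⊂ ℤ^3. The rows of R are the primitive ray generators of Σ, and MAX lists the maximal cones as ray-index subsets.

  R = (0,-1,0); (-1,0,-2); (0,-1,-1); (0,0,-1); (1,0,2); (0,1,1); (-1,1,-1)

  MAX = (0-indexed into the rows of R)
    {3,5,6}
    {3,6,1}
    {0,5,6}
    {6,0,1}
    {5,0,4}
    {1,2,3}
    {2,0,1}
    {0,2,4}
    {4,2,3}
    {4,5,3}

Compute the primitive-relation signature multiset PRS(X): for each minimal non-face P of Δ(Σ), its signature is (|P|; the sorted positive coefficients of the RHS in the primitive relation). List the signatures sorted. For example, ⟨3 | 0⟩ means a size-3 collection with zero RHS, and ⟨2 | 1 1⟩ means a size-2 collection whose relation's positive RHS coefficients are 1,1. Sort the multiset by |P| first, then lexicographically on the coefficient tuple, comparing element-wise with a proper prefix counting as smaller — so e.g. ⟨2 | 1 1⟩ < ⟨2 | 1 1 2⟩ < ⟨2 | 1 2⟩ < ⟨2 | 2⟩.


The 6 primitive collections of Σ (r=7, n=3):

  {1,4}:  v_{1} + v_{4} = 0  ⇒ sig = ⟨2 | 0⟩
  {2,5}:  v_{2} + v_{5} = 0  ⇒ sig = ⟨2 | 0⟩
  {0,3}:  v_{0} + v_{3} = v_{2}  ⇒ sig = ⟨2 | 1⟩
  {1,5}:  v_{1} + v_{5} = v_{6}  ⇒ sig = ⟨2 | 1⟩
  {2,6}:  v_{2} + v_{6} = v_{1}  ⇒ sig = ⟨2 | 1⟩
  {4,6}:  v_{4} + v_{6} = v_{5}  ⇒ sig = ⟨2 | 1⟩

so the primitive-relation signature multiset is
{ ⟨2 | 0⟩ ×2,  ⟨2 | 1⟩ ×4 }


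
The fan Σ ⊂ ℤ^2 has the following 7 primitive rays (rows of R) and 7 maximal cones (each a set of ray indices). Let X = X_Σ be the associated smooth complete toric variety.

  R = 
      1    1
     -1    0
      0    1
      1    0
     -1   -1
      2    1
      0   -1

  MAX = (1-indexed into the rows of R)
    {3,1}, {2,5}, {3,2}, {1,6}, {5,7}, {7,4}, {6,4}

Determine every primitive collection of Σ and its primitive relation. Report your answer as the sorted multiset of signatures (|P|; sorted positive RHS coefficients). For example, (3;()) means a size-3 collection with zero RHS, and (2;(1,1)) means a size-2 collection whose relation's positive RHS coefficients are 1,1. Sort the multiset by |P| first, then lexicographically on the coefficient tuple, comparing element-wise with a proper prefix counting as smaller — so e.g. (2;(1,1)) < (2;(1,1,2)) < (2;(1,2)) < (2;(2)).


Primitive collections (14):

  P = {1,5}:  v_{1} + v_{5} = 0  ⇒ sig = (2;())
  P = {2,4}:  v_{2} + v_{4} = 0  ⇒ sig = (2;())
  P = {3,7}:  v_{3} + v_{7} = 0  ⇒ sig = (2;())
  P = {1,2}:  v_{1} + v_{2} = v_{3}  ⇒ sig = (2;(1))
  P = {1,4}:  v_{1} + v_{4} = v_{6}  ⇒ sig = (2;(1))
  P = {1,7}:  v_{1} + v_{7} = v_{4}  ⇒ sig = (2;(1))
  P = {2,6}:  v_{2} + v_{6} = v_{1}  ⇒ sig = (2;(1))
  P = {2,7}:  v_{2} + v_{7} = v_{5}  ⇒ sig = (2;(1))
  P = {3,4}:  v_{3} + v_{4} = v_{1}  ⇒ sig = (2;(1))
  P = {3,5}:  v_{3} + v_{5} = v_{2}  ⇒ sig = (2;(1))
  P = {4,5}:  v_{4} + v_{5} = v_{7}  ⇒ sig = (2;(1))
  P = {5,6}:  v_{5} + v_{6} = v_{4}  ⇒ sig = (2;(1))
  P = {3,6}:  v_{3} + v_{6} = 2·v_{1}  ⇒ sig = (2;(2))
  P = {6,7}:  v_{6} + v_{7} = 2·v_{4}  ⇒ sig = (2;(2))

Hence PRS(X_Σ) =
    |P|=2: 14 collections, coeffs (), (), (), (1), (1), (1), (1), (1), (1), (1), (1), (1), (2), (2)


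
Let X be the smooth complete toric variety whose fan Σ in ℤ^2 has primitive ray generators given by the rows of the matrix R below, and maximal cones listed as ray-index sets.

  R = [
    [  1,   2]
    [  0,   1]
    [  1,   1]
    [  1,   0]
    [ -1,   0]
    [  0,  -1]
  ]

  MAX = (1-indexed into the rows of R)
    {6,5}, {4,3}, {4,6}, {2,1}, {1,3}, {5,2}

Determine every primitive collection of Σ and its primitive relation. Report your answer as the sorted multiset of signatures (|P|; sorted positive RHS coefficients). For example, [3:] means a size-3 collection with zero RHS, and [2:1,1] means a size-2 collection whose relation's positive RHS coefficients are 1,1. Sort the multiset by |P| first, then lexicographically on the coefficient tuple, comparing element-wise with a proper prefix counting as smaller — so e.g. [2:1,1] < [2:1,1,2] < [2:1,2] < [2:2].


Primitive collections (9):

  {2,6}:  v_{2} + v_{6} = 0  ⟹  sig = [2:]
  {4,5}:  v_{4} + v_{5} = 0  ⟹  sig = [2:]
  {1,6}:  v_{1} + v_{6} = v_{3}  ⟹  sig = [2:1]
  {2,3}:  v_{2} + v_{3} = v_{1}  ⟹  sig = [2:1]
  {2,4}:  v_{2} + v_{4} = v_{3}  ⟹  sig = [2:1]
  {3,5}:  v_{3} + v_{5} = v_{2}  ⟹  sig = [2:1]
  {3,6}:  v_{3} + v_{6} = v_{4}  ⟹  sig = [2:1]
  {1,4}:  v_{1} + v_{4} = 2·v_{3}  ⟹  sig = [2:2]
  {1,5}:  v_{1} + v_{5} = 2·v_{2}  ⟹  sig = [2:2]

Signatures (|P|; sorted positive RHS coefficients), sorted:
[[2:], [2:], [2:1], [2:1], [2:1], [2:1], [2:1], [2:2], [2:2]]


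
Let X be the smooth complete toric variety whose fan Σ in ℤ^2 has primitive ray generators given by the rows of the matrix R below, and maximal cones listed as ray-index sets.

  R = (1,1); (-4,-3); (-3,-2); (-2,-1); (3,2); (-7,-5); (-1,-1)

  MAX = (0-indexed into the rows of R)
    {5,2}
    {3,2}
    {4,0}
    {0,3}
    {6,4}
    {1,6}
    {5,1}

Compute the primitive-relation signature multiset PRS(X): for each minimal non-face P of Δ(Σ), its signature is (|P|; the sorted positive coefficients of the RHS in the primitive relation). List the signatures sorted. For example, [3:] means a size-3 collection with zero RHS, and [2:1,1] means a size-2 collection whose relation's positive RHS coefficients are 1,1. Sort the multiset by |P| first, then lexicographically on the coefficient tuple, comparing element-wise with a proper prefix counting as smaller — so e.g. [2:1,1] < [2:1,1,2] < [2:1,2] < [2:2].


Σ has 14 primitive collections:

  • {0,6}:  v_{0} + v_{6} = 0  ⇒ sig = [2:]
  • {2,4}:  v_{2} + v_{4} = 0  ⇒ sig = [2:]
  • {0,1}:  v_{0} + v_{1} = v_{2}  ⇒ sig = [2:1]
  • {0,2}:  v_{0} + v_{2} = v_{3}  ⇒ sig = [2:1]
  • {1,2}:  v_{1} + v_{2} = v_{5}  ⇒ sig = [2:1]
  • {1,4}:  v_{1} + v_{4} = v_{6}  ⇒ sig = [2:1]
  • {2,6}:  v_{2} + v_{6} = v_{1}  ⇒ sig = [2:1]
  • {3,4}:  v_{3} + v_{4} = v_{0}  ⇒ sig = [2:1]
  • {3,6}:  v_{3} + v_{6} = v_{2}  ⇒ sig = [2:1]
  • {4,5}:  v_{4} + v_{5} = v_{1}  ⇒ sig = [2:1]
  • {0,5}:  v_{0} + v_{5} = 2·v_{2}  ⇒ sig = [2:2]
  • {1,3}:  v_{1} + v_{3} = 2·v_{2}  ⇒ sig = [2:2]
  • {5,6}:  v_{5} + v_{6} = 2·v_{1}  ⇒ sig = [2:2]
  • {3,5}:  v_{3} + v_{5} = 3·v_{2}  ⇒ sig = [2:3]

Hence PRS(X_Σ) =
{ [2:] ×2,  [2:1] ×8,  [2:2] ×3,  [2:3] }


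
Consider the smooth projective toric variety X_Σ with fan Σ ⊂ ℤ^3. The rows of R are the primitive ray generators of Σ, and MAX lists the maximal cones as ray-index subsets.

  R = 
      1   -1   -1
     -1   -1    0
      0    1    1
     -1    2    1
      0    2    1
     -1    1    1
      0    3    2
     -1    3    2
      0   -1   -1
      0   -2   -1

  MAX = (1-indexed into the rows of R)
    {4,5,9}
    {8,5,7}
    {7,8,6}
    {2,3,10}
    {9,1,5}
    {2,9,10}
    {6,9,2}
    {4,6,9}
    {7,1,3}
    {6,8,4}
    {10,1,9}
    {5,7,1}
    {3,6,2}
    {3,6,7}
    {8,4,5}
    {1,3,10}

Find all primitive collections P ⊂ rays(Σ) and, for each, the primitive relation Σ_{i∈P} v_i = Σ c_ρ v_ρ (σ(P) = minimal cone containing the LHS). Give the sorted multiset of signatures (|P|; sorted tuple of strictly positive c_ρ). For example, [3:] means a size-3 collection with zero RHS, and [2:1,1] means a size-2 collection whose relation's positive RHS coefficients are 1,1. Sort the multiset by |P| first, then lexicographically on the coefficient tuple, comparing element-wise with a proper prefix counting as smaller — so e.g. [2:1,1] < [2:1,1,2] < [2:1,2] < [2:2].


Σ has 21 primitive collections:

  P = {1,6}:  v_{1} + v_{6} = 0  →  sig = [2:]
  P = {3,9}:  v_{3} + v_{9} = 0  →  sig = [2:]
  P = {5,10}:  v_{5} + v_{10} = 0  →  sig = [2:]
  P = {1,2}:  v_{1} + v_{2} = v_{10}  →  sig = [2:1]
  P = {1,8}:  v_{1} + v_{8} = v_{5}  →  sig = [2:1]
  P = {2,5}:  v_{2} + v_{5} = v_{6}  →  sig = [2:1]
  P = {3,4}:  v_{3} + v_{4} = v_{8}  →  sig = [2:1]
  P = {3,5}:  v_{3} + v_{5} = v_{7}  →  sig = [2:1]
  P = {5,6}:  v_{5} + v_{6} = v_{8}  →  sig = [2:1]
  P = {6,10}:  v_{6} + v_{10} = v_{2}  →  sig = [2:1]
  P = {7,9}:  v_{7} + v_{9} = v_{5}  →  sig = [2:1]
  P = {7,10}:  v_{7} + v_{10} = v_{3}  →  sig = [2:1]
  P = {8,9}:  v_{8} + v_{9} = v_{4}  →  sig = [2:1]
  P = {8,10}:  v_{8} + v_{10} = v_{6}  →  sig = [2:1]
  P = {1,4}:  v_{1} + v_{4} = v_{5} + v_{9}  →  sig = [2:1,1]
  P = {2,7}:  v_{2} + v_{7} = v_{3} + v_{6}  →  sig = [2:1,1]
  P = {3,8}:  v_{3} + v_{8} = v_{6} + v_{7}  →  sig = [2:1,1]
  P = {4,7}:  v_{4} + v_{7} = v_{5} + v_{8}  →  sig = [2:1,1]
  P = {4,10}:  v_{4} + v_{10} = v_{6} + v_{9}  →  sig = [2:1,1]
  P = {2,4}:  v_{2} + v_{4} = 2·v_{6} + v_{9}  →  sig = [2:1,2]
  P = {2,8}:  v_{2} + v_{8} = 2·v_{6}  →  sig = [2:2]

so the primitive-relation signature multiset is
{ [2:] ×3,  [2:1] ×11,  [2:1,1] ×5,  [2:1,2],  [2:2] }


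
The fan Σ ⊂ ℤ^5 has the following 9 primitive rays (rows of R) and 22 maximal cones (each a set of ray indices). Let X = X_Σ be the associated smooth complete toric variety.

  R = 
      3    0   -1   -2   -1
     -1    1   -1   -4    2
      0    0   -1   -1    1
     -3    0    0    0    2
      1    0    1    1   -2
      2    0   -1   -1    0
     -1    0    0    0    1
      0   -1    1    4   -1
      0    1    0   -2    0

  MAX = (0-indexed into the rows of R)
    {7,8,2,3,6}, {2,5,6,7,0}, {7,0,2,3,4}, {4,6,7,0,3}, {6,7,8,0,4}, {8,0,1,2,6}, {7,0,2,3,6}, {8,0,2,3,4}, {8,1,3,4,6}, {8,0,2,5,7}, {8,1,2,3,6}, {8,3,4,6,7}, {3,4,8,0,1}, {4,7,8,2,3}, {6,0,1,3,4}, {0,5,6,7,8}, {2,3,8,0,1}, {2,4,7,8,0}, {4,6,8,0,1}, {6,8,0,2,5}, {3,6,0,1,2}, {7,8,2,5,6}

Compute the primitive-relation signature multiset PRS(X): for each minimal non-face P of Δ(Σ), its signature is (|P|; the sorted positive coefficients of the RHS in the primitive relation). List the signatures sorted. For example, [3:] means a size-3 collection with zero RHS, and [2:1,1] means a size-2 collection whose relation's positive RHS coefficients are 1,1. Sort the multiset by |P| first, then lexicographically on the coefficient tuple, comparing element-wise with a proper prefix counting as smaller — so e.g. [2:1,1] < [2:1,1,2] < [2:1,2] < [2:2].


The 9 primitive collections of Σ (r=9, n=5):

  • {1,7}:  v_{1} + v_{7} = v_{6}  so sig = [2:1]
  • {3,5}:  v_{3} + v_{5} = v_{2} + v_{6}  so sig = [2:1,1]
  • {4,5}:  v_{4} + v_{5} = v_{0} + v_{7} + v_{8}  so sig = [2:1,1,1]
  • {1,5}:  v_{1} + v_{5} = v_{0} + v_{2} + 2·v_{6} + v_{8}  so sig = [2:1,1,1,2]
  • {2,4,6}:  v_{2} + v_{4} + v_{6} = 0  so sig = [3:]
  • {1,2,4}:  v_{1} + v_{2} + v_{4} = v_{0} + v_{3} + v_{8}  so sig = [3:1,1,1]
  • {0,3,7,8}:  v_{0} + v_{3} + v_{7} + v_{8} = 0  so sig = [4:]
  • {0,3,6,8}:  v_{0} + v_{3} + v_{6} + v_{8} = v_{1}  so sig = [4:1]
  • {0,2,6,7,8}:  v_{0} + v_{2} + v_{6} + v_{7} + v_{8} = v_{5}  so sig = [5:1]

Sorted signature multiset PRS(X):
    [2:1]
    [2:1,1]
    [2:1,1,1]
    [2:1,1,1,2]
    [3:]
    [3:1,1,1]
    [4:]
    [4:1]
    [5:1]


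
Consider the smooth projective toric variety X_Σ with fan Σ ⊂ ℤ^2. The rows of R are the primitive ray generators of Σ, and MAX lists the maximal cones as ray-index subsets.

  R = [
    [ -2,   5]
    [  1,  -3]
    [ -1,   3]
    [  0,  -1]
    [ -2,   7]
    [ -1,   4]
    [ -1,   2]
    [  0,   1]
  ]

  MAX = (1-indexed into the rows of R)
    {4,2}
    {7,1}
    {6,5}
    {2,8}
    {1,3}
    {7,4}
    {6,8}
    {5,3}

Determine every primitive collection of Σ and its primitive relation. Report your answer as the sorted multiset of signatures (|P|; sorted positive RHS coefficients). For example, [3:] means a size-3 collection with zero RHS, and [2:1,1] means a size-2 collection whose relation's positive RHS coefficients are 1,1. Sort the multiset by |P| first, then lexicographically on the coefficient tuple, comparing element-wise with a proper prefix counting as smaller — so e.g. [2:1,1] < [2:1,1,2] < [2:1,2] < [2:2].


Minimal non-faces — 20 found among 8 rays, 8 max cones:

  • {2,3}:  v_{2} + v_{3} = 0  →  sig = [2:]
  • {4,8}:  v_{4} + v_{8} = 0  →  sig = [2:]
  • {1,2}:  v_{1} + v_{2} = v_{7}  →  sig = [2:1]
  • {2,5}:  v_{2} + v_{5} = v_{6}  →  sig = [2:1]
  • {2,6}:  v_{2} + v_{6} = v_{8}  →  sig = [2:1]
  • {2,7}:  v_{2} + v_{7} = v_{4}  →  sig = [2:1]
  • {3,4}:  v_{3} + v_{4} = v_{7}  →  sig = [2:1]
  • {3,6}:  v_{3} + v_{6} = v_{5}  →  sig = [2:1]
  • {3,7}:  v_{3} + v_{7} = v_{1}  →  sig = [2:1]
  • {3,8}:  v_{3} + v_{8} = v_{6}  →  sig = [2:1]
  • {4,6}:  v_{4} + v_{6} = v_{3}  →  sig = [2:1]
  • {7,8}:  v_{7} + v_{8} = v_{3}  →  sig = [2:1]
  • {1,4}:  v_{1} + v_{4} = 2·v_{7}  →  sig = [2:2]
  • {1,8}:  v_{1} + v_{8} = 2·v_{3}  →  sig = [2:2]
  • {4,5}:  v_{4} + v_{5} = 2·v_{3}  →  sig = [2:2]
  • {5,8}:  v_{5} + v_{8} = 2·v_{6}  →  sig = [2:2]
  • {6,7}:  v_{6} + v_{7} = 2·v_{3}  →  sig = [2:2]
  • {1,6}:  v_{1} + v_{6} = 3·v_{3}  →  sig = [2:3]
  • {5,7}:  v_{5} + v_{7} = 3·v_{3}  →  sig = [2:3]
  • {1,5}:  v_{1} + v_{5} = 4·v_{3}  →  sig = [2:4]

Sorted signature multiset PRS(X):
    |P|=2: 20 collections, coeffs (), (), (1), (1), (1), (1), (1), (1), (1), (1), (1), (1), (2), (2), (2), (2), (2), (3), (3), (4)


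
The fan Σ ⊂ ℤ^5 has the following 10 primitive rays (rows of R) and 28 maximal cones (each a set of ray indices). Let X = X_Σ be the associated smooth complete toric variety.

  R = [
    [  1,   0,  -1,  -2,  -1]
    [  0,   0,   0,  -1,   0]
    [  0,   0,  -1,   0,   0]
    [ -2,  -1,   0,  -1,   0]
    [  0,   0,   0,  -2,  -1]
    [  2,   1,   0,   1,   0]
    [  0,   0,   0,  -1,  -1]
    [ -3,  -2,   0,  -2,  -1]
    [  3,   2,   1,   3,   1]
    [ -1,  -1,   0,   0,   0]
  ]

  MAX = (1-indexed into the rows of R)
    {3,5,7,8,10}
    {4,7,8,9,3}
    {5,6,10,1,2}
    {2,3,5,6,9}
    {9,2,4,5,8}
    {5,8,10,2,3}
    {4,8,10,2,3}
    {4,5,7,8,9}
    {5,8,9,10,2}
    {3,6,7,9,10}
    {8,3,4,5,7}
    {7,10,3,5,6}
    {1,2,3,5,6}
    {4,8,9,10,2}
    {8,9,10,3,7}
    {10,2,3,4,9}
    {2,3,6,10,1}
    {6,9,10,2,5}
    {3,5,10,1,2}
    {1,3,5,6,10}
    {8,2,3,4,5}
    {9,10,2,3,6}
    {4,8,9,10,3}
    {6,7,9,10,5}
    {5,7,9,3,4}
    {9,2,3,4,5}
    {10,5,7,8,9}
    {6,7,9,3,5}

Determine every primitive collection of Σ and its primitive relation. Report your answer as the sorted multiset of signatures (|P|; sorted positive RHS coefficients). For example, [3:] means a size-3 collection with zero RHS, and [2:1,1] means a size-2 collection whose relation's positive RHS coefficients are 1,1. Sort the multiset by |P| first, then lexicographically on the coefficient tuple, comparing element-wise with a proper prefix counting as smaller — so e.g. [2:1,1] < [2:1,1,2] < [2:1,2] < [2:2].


The 13 primitive collections of Σ (r=10, n=5):

  {4,6}:  v_{4} + v_{6} = 0  ⇒ sig = [2:]
  {2,7}:  v_{2} + v_{7} = v_{5}  ⇒ sig = [2:1]
  {6,8}:  v_{6} + v_{8} = v_{7} + v_{10}  ⇒ sig = [2:1,1]
  {1,4}:  v_{1} + v_{4} = v_{2} + v_{3} + v_{5} + v_{10}  ⇒ sig = [2:1,1,1,1]
  {1,7}:  v_{1} + v_{7} = v_{3} + 2·v_{5} + v_{6} + v_{10}  ⇒ sig = [2:1,1,1,2]
  {1,9}:  v_{1} + v_{9} = v_{2} + 2·v_{6}  ⇒ sig = [2:1,2]
  {1,8}:  v_{1} + v_{8} = v_{3} + 2·v_{5} + 2·v_{10}  ⇒ sig = [2:1,2,2]
  {4,7,10}:  v_{4} + v_{7} + v_{10} = v_{8}  ⇒ sig = [3:1]
  {4,5,10}:  v_{4} + v_{5} + v_{10} = v_{2} + v_{8}  ⇒ sig = [3:1,1]
  {2,3,8,9}:  v_{2} + v_{3} + v_{8} + v_{9} = 0  ⇒ sig = [4:]
  {3,5,8,9}:  v_{3} + v_{5} + v_{8} + v_{9} = v_{7}  ⇒ sig = [4:1]
  {3,5,9,10}:  v_{3} + v_{5} + v_{9} + v_{10} = v_{6}  ⇒ sig = [4:1]
  {2,3,5,6,10}:  v_{2} + v_{3} + v_{5} + v_{6} + v_{10} = v_{1}  ⇒ sig = [5:1]

Signatures (|P|; sorted positive RHS coefficients), sorted:
{ [2:],  [2:1],  [2:1,1],  [2:1,1,1,1],  [2:1,1,1,2],  [2:1,2],  [2:1,2,2],  [3:1],  [3:1,1],  [4:],  [4:1] ×2,  [5:1] }


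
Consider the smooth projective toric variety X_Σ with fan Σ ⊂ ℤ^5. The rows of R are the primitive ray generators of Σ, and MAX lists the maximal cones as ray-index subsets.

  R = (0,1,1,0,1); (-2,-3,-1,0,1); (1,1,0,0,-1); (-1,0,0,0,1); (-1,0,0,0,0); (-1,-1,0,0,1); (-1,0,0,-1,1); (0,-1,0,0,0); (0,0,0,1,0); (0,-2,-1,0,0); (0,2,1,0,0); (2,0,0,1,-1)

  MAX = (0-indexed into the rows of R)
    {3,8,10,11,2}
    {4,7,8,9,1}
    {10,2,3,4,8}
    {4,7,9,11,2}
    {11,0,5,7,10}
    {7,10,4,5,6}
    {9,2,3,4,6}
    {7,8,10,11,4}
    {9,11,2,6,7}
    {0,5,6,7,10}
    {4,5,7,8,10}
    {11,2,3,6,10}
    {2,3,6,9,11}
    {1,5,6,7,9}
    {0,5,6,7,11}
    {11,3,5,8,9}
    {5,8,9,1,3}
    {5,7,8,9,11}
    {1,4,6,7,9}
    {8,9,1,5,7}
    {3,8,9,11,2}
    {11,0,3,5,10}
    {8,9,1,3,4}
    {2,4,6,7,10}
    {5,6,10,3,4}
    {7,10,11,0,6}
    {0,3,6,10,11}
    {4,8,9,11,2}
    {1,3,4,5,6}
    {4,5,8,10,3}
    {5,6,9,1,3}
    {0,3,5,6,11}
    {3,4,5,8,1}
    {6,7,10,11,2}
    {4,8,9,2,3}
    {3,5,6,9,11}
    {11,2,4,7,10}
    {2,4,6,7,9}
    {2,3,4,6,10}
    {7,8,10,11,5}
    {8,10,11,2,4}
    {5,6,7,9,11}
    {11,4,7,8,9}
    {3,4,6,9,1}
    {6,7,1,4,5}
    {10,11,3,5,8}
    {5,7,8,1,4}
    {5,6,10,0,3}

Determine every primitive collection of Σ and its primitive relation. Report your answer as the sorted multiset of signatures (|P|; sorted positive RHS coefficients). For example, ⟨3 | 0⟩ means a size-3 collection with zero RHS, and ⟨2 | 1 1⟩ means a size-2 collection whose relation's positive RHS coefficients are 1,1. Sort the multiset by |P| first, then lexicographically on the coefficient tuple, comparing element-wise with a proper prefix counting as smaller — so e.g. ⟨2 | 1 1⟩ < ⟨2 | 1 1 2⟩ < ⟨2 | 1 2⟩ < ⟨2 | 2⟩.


Σ has 18 primitive collections:

  • {2,5}:  v_{2} + v_{5} = 0  →  sig = ⟨2 | 0⟩
  • {9,10}:  v_{9} + v_{10} = 0  →  sig = ⟨2 | 0⟩
  • {3,7}:  v_{3} + v_{7} = v_{5}  →  sig = ⟨2 | 1⟩
  • {6,8}:  v_{6} + v_{8} = v_{3}  →  sig = ⟨2 | 1⟩
  • {0,4}:  v_{0} + v_{4} = v_{5} + v_{10}  →  sig = ⟨2 | 1 1⟩
  • {1,2}:  v_{1} + v_{2} = v_{4} + v_{9}  →  sig = ⟨2 | 1 1⟩
  • {1,10}:  v_{1} + v_{10} = v_{4} + v_{5}  →  sig = ⟨2 | 1 1⟩
  • {0,2}:  v_{0} + v_{2} = v_{6} + v_{10} + v_{11}  →  sig = ⟨2 | 1 1 1⟩
  • {0,9}:  v_{0} + v_{9} = v_{5} + v_{6} + v_{11}  →  sig = ⟨2 | 1 1 1⟩
  • {1,11}:  v_{1} + v_{11} = v_{7} + v_{8} + v_{9}  →  sig = ⟨2 | 1 1 1⟩
  • {0,8}:  v_{0} + v_{8} = v_{3} + v_{5} + v_{10} + v_{11}  →  sig = ⟨2 | 1 1 1 1⟩
  • {0,1}:  v_{0} + v_{1} = 2·v_{5}  →  sig = ⟨2 | 2⟩
  • {4,6,11}:  v_{4} + v_{6} + v_{11} = 0  →  sig = ⟨3 | 0⟩
  • {3,4,11}:  v_{3} + v_{4} + v_{11} = v_{8}  →  sig = ⟨3 | 1⟩
  • {4,5,9}:  v_{4} + v_{5} + v_{9} = v_{1}  →  sig = ⟨3 | 1⟩
  • {2,7,8}:  v_{2} + v_{7} + v_{8} = v_{4} + v_{11}  →  sig = ⟨3 | 1 1⟩
  • {4,5,11}:  v_{4} + v_{5} + v_{11} = v_{7} + v_{8}  →  sig = ⟨3 | 1 1⟩
  • {5,6,10,11}:  v_{5} + v_{6} + v_{10} + v_{11} = v_{0}  →  sig = ⟨4 | 1⟩

Hence PRS(X_Σ) =
{ ⟨2 | 0⟩ ×2,  ⟨2 | 1⟩ ×2,  ⟨2 | 1 1⟩ ×3,  ⟨2 | 1 1 1⟩ ×3,  ⟨2 | 1 1 1 1⟩,  ⟨2 | 2⟩,  ⟨3 | 0⟩,  ⟨3 | 1⟩ ×2,  ⟨3 | 1 1⟩ ×2,  ⟨4 | 1⟩ }


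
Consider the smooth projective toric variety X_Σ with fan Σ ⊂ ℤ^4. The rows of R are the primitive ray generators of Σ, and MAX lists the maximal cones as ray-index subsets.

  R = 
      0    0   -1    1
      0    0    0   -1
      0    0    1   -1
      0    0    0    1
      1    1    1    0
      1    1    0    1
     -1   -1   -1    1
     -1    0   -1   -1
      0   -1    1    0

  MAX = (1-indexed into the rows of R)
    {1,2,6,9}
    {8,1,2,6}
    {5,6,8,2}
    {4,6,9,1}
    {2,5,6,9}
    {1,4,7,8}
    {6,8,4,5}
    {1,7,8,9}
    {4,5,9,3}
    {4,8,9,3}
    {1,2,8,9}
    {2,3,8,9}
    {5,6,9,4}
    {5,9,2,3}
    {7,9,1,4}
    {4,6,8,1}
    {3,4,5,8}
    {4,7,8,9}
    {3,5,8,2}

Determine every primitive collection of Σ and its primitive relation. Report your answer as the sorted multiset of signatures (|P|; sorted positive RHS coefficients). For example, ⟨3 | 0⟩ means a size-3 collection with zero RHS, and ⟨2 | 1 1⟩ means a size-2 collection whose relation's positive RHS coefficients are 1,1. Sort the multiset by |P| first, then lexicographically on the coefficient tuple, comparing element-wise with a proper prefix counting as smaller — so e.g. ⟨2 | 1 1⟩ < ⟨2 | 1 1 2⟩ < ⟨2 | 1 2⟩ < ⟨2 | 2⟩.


Δ(Σ) — 9 vertices, 11 min non-faces:

  P = {1,3}:  v_{1} + v_{3} = 0 ; sig = ⟨2 | 0⟩
  P = {2,4}:  v_{2} + v_{4} = 0 ; sig = ⟨2 | 0⟩
  P = {1,5}:  v_{1} + v_{5} = v_{6} ; sig = ⟨2 | 1⟩
  P = {3,6}:  v_{3} + v_{6} = v_{5} ; sig = ⟨2 | 1⟩
  P = {5,7}:  v_{5} + v_{7} = v_{4} ; sig = ⟨2 | 1⟩
  P = {6,7}:  v_{6} + v_{7} = v_{1} + v_{4} ; sig = ⟨2 | 1 1⟩
  P = {2,7}:  v_{2} + v_{7} = v_{1} + v_{8} + v_{9} ; sig = ⟨2 | 1 1 1⟩
  P = {3,7}:  v_{3} + v_{7} = v_{4} + v_{8} + v_{9} ; sig = ⟨2 | 1 1 1⟩
  P = {6,8,9}:  v_{6} + v_{8} + v_{9} = 0 ; sig = ⟨3 | 0⟩
  P = {5,8,9}:  v_{5} + v_{8} + v_{9} = v_{3} ; sig = ⟨3 | 1⟩
  P = {1,4,8,9}:  v_{1} + v_{4} + v_{8} + v_{9} = v_{7} ; sig = ⟨4 | 1⟩

so the primitive-relation signature multiset is
    ⟨2 | 0⟩
    ⟨2 | 0⟩
    ⟨2 | 1⟩
    ⟨2 | 1⟩
    ⟨2 | 1⟩
    ⟨2 | 1 1⟩
    ⟨2 | 1 1 1⟩
    ⟨2 | 1 1 1⟩
    ⟨3 | 0⟩
    ⟨3 | 1⟩
    ⟨4 | 1⟩


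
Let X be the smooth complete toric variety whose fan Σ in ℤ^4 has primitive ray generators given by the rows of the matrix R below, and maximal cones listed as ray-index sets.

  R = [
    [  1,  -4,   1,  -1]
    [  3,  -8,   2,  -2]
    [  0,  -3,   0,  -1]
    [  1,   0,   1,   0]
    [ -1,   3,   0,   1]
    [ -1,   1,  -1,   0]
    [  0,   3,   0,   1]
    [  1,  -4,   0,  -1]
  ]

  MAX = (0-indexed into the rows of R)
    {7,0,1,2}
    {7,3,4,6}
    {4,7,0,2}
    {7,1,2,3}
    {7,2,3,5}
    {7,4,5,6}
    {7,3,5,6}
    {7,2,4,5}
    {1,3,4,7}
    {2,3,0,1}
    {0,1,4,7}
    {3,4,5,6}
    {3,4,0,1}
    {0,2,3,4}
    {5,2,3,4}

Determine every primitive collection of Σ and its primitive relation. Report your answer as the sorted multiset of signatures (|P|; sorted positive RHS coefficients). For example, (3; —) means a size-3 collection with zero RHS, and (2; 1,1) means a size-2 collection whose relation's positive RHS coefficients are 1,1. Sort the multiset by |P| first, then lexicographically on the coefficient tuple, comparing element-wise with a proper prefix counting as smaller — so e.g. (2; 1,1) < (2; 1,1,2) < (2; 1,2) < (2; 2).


9 minimal non-faces of Δ(Σ) (on 8 rays):

  {2,6}:  v_{2} + v_{6} = 0  ⇒ sig = (2; —)
  {0,5}:  v_{0} + v_{5} = v_{2}  ⇒ sig = (2; 1)
  {0,6}:  v_{0} + v_{6} = v_{3} + v_{4} + v_{7}  ⇒ sig = (2; 1,1,1)
  {1,5}:  v_{1} + v_{5} = v_{2} + v_{3} + v_{7}  ⇒ sig = (2; 1,1,1)
  {1,6}:  v_{1} + v_{6} = 2·v_{3} + v_{4} + 2·v_{7}  ⇒ sig = (2; 1,2,2)
  {0,3,7}:  v_{0} + v_{3} + v_{7} = v_{1}  ⇒ sig = (3; 1)
  {1,2,4}:  v_{1} + v_{2} + v_{4} = 2·v_{0}  ⇒ sig = (3; 2)
  {3,4,5,7}:  v_{3} + v_{4} + v_{5} + v_{7} = 0  ⇒ sig = (4; —)
  {2,3,4,7}:  v_{2} + v_{3} + v_{4} + v_{7} = v_{0}  ⇒ sig = (4; 1)

Hence PRS(X_Σ) =
[(2; —), (2; 1), (2; 1,1,1), (2; 1,1,1), (2; 1,2,2), (3; 1), (3; 2), (4; —), (4; 1)]


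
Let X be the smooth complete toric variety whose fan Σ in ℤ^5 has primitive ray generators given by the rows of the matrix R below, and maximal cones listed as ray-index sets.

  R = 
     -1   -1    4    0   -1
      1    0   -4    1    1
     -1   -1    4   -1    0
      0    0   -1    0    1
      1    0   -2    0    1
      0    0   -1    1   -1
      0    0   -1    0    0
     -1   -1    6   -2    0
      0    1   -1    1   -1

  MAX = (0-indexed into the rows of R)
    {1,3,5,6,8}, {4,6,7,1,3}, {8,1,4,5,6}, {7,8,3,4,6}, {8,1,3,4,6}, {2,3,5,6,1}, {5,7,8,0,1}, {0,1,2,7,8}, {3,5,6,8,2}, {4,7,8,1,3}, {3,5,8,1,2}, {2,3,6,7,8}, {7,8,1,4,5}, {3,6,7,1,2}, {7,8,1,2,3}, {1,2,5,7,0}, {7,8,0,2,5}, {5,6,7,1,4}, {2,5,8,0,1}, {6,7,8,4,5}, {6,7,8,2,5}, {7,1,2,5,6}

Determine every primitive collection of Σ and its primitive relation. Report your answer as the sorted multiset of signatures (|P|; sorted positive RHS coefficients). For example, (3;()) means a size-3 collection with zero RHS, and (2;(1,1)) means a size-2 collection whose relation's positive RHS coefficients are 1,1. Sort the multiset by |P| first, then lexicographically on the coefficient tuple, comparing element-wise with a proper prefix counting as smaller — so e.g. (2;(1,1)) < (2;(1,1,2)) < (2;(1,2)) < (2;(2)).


Primitive collections (9):

  • {0,6}:  v_{0} + v_{6} = v_{2} + v_{5} ; sig = (2;(1,1))
  • {2,4}:  v_{2} + v_{4} = v_{1} + v_{7} ; sig = (2;(1,1))
  • {0,3}:  v_{0} + v_{3} = v_{1} + 2·v_{2} + v_{8} ; sig = (2;(1,1,2))
  • {0,4}:  v_{0} + v_{4} = 2·v_{1} + v_{5} + 2·v_{7} + v_{8} ; sig = (2;(1,1,2,2))
  • {3,4,5}:  v_{3} + v_{4} + v_{5} = v_{1} ; sig = (3;(1))
  • {3,5,7}:  v_{3} + v_{5} + v_{7} = v_{2} ; sig = (3;(1))
  • {1,6,7,8}:  v_{1} + v_{6} + v_{7} + v_{8} = 0 ; sig = (4;())
  • {1,2,6,8}:  v_{1} + v_{2} + v_{6} + v_{8} = v_{3} + v_{5} ; sig = (4;(1,1))
  • {1,2,5,7,8}:  v_{1} + v_{2} + v_{5} + v_{7} + v_{8} = v_{0} ; sig = (5;(1))

so the primitive-relation signature multiset is
{ (2;(1,1)) ×2,  (2;(1,1,2)),  (2;(1,1,2,2)),  (3;(1)) ×2,  (4;()),  (4;(1,1)),  (5;(1)) }


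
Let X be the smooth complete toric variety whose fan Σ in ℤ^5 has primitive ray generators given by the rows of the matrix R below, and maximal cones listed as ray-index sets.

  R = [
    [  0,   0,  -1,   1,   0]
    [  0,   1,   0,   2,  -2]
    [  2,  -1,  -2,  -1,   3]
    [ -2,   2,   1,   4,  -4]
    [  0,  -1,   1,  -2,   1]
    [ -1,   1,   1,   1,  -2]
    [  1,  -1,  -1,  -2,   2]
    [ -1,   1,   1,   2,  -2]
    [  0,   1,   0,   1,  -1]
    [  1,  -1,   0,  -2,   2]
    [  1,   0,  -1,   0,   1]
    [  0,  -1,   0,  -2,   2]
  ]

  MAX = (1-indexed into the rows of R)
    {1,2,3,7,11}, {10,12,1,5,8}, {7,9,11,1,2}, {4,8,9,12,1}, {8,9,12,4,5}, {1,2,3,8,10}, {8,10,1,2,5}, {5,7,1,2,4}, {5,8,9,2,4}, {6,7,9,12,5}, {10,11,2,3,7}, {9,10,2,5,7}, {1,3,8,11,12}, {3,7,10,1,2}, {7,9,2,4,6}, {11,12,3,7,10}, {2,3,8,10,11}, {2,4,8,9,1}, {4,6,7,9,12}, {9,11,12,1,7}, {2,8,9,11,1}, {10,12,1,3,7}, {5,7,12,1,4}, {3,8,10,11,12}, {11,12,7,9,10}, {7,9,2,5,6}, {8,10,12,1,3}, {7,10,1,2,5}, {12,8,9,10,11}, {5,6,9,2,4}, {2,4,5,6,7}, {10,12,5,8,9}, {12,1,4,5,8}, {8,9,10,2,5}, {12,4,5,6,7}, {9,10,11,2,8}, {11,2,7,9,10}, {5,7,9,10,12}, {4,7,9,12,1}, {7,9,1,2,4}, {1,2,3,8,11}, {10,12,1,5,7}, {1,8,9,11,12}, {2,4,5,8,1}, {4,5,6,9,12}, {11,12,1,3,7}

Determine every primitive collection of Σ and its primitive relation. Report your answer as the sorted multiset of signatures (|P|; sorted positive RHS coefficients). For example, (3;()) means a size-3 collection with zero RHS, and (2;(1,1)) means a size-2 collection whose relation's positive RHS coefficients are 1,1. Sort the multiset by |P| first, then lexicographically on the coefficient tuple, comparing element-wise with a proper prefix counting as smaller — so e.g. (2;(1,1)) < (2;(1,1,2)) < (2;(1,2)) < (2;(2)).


Minimal non-faces — 17 found among 12 rays, 46 max cones:

  • {2,12}:  v_{2} + v_{12} = 0  so sig = (2;())
  • {7,8}:  v_{7} + v_{8} = 0  so sig = (2;())
  • {3,6}:  v_{3} + v_{6} = v_{11}  so sig = (2;(1))
  • {4,10}:  v_{4} + v_{10} = v_{8}  so sig = (2;(1))
  • {5,11}:  v_{5} + v_{11} = v_{10}  so sig = (2;(1))
  • {6,11}:  v_{6} + v_{11} = v_{9}  so sig = (2;(1))
  • {1,6}:  v_{1} + v_{6} = v_{4} + v_{7}  so sig = (2;(1,1))
  • {6,10}:  v_{6} + v_{10} = v_{5} + v_{9}  so sig = (2;(1,1))
  • {3,4}:  v_{3} + v_{4} = v_{1} + v_{8} + v_{11}  so sig = (2;(1,1,1))
  • {4,11}:  v_{4} + v_{11} = v_{1} + v_{8} + v_{9}  so sig = (2;(1,1,1))
  • {6,8}:  v_{6} + v_{8} = v_{4} + v_{5} + v_{9}  so sig = (2;(1,1,1))
  • {3,5}:  v_{3} + v_{5} = v_{1} + 2·v_{10}  so sig = (2;(1,2))
  • {3,9}:  v_{3} + v_{9} = 2·v_{11}  so sig = (2;(2))
  • {1,5,9}:  v_{1} + v_{5} + v_{9} = 0  so sig = (3;())
  • {1,9,10}:  v_{1} + v_{9} + v_{10} = v_{11}  so sig = (3;(1))
  • {1,10,11}:  v_{1} + v_{10} + v_{11} = v_{3}  so sig = (3;(1))
  • {4,5,7,9}:  v_{4} + v_{5} + v_{7} + v_{9} = v_{6}  so sig = (4;(1))

so the primitive-relation signature multiset is
{ (2;()) ×2,  (2;(1)) ×4,  (2;(1,1)) ×2,  (2;(1,1,1)) ×3,  (2;(1,2)),  (2;(2)),  (3;()),  (3;(1)) ×2,  (4;(1)) }


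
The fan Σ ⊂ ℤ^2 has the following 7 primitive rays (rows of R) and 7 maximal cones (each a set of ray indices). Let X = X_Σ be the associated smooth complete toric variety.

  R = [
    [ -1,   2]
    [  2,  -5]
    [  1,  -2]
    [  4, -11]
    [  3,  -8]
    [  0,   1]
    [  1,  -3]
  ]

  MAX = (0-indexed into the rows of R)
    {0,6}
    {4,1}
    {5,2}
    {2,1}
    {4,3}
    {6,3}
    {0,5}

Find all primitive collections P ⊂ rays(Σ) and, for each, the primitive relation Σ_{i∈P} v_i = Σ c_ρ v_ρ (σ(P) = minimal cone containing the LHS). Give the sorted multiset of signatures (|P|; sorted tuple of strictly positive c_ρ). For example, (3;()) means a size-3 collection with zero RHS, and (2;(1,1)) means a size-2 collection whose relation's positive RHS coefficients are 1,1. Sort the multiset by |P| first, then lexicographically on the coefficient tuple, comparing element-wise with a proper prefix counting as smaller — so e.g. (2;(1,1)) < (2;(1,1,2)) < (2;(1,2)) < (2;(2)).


Δ(Σ) — 7 vertices, 14 min non-faces:

  {0,2}:  v_{0} + v_{2} = 0  ⇒ sig = (2;())
  {0,1}:  v_{0} + v_{1} = v_{6}  ⇒ sig = (2;(1))
  {1,6}:  v_{1} + v_{6} = v_{4}  ⇒ sig = (2;(1))
  {2,6}:  v_{2} + v_{6} = v_{1}  ⇒ sig = (2;(1))
  {4,6}:  v_{4} + v_{6} = v_{3}  ⇒ sig = (2;(1))
  {5,6}:  v_{5} + v_{6} = v_{2}  ⇒ sig = (2;(1))
  {2,3}:  v_{2} + v_{3} = v_{1} + v_{4}  ⇒ sig = (2;(1,1))
  {4,5}:  v_{4} + v_{5} = v_{1} + v_{2}  ⇒ sig = (2;(1,1))
  {0,4}:  v_{0} + v_{4} = 2·v_{6}  ⇒ sig = (2;(2))
  {1,3}:  v_{1} + v_{3} = 2·v_{4}  ⇒ sig = (2;(2))
  {1,5}:  v_{1} + v_{5} = 2·v_{2}  ⇒ sig = (2;(2))
  {2,4}:  v_{2} + v_{4} = 2·v_{1}  ⇒ sig = (2;(2))
  {3,5}:  v_{3} + v_{5} = 2·v_{1}  ⇒ sig = (2;(2))
  {0,3}:  v_{0} + v_{3} = 3·v_{6}  ⇒ sig = (2;(3))

so the primitive-relation signature multiset is
    (2;())
    (2;(1))
    (2;(1))
    (2;(1))
    (2;(1))
    (2;(1))
    (2;(1,1))
    (2;(1,1))
    (2;(2))
    (2;(2))
    (2;(2))
    (2;(2))
    (2;(2))
    (2;(3))


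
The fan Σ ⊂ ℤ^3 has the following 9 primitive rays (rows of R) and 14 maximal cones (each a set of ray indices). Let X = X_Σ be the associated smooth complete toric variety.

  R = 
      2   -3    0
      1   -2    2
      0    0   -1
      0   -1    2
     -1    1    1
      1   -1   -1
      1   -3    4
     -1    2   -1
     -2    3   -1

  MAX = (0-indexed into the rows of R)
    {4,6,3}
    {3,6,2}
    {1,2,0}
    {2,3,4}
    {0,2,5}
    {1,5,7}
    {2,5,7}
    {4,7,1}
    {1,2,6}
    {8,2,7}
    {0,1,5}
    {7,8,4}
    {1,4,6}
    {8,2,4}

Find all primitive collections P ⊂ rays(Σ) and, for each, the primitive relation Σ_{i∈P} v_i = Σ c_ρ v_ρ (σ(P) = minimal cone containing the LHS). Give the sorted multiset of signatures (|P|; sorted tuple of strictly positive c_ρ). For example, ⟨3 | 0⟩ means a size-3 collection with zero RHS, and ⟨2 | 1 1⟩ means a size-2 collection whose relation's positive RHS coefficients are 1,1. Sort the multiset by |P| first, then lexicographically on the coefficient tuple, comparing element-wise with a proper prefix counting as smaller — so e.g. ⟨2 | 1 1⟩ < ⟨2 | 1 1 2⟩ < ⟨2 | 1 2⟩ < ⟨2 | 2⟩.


20 minimal non-faces of Δ(Σ) (on 9 rays):

  • {4,5}:  v_{4} + v_{5} = 0  ⟹  sig = ⟨2 | 0⟩
  • {0,7}:  v_{0} + v_{7} = v_{5}  ⟹  sig = ⟨2 | 1⟩
  • {0,8}:  v_{0} + v_{8} = v_{2}  ⟹  sig = ⟨2 | 1⟩
  • {1,3}:  v_{1} + v_{3} = v_{6}  ⟹  sig = ⟨2 | 1⟩
  • {1,8}:  v_{1} + v_{8} = v_{4}  ⟹  sig = ⟨2 | 1⟩
  • {3,7}:  v_{3} + v_{7} = v_{4}  ⟹  sig = ⟨2 | 1⟩
  • {0,4}:  v_{0} + v_{4} = v_{1} + v_{2}  ⟹  sig = ⟨2 | 1 1⟩
  • {3,5}:  v_{3} + v_{5} = v_{1} + v_{2}  ⟹  sig = ⟨2 | 1 1⟩
  • {5,8}:  v_{5} + v_{8} = v_{2} + v_{7}  ⟹  sig = ⟨2 | 1 1⟩
  • {6,7}:  v_{6} + v_{7} = v_{1} + v_{4}  ⟹  sig = ⟨2 | 1 1⟩
  • {6,8}:  v_{6} + v_{8} = v_{3} + v_{4}  ⟹  sig = ⟨2 | 1 1⟩
  • {3,8}:  v_{3} + v_{8} = v_{2} + 2·v_{4}  ⟹  sig = ⟨2 | 1 2⟩
  • {5,6}:  v_{5} + v_{6} = 2·v_{1} + v_{2}  ⟹  sig = ⟨2 | 1 2⟩
  • {0,3}:  v_{0} + v_{3} = 2·v_{1} + 2·v_{2}  ⟹  sig = ⟨2 | 2 2⟩
  • {0,6}:  v_{0} + v_{6} = 3·v_{1} + 2·v_{2}  ⟹  sig = ⟨2 | 2 3⟩
  • {1,2,7}:  v_{1} + v_{2} + v_{7} = 0  ⟹  sig = ⟨3 | 0⟩
  • {1,2,4}:  v_{1} + v_{2} + v_{4} = v_{3}  ⟹  sig = ⟨3 | 1⟩
  • {1,2,5}:  v_{1} + v_{2} + v_{5} = v_{0}  ⟹  sig = ⟨3 | 1⟩
  • {2,4,7}:  v_{2} + v_{4} + v_{7} = v_{8}  ⟹  sig = ⟨3 | 1⟩
  • {2,4,6}:  v_{2} + v_{4} + v_{6} = 2·v_{3}  ⟹  sig = ⟨3 | 2⟩

Sorted signature multiset PRS(X):
[⟨2 | 0⟩, ⟨2 | 1⟩, ⟨2 | 1⟩, ⟨2 | 1⟩, ⟨2 | 1⟩, ⟨2 | 1⟩, ⟨2 | 1 1⟩, ⟨2 | 1 1⟩, ⟨2 | 1 1⟩, ⟨2 | 1 1⟩, ⟨2 | 1 1⟩, ⟨2 | 1 2⟩, ⟨2 | 1 2⟩, ⟨2 | 2 2⟩, ⟨2 | 2 3⟩, ⟨3 | 0⟩, ⟨3 | 1⟩, ⟨3 | 1⟩, ⟨3 | 1⟩, ⟨3 | 2⟩]
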